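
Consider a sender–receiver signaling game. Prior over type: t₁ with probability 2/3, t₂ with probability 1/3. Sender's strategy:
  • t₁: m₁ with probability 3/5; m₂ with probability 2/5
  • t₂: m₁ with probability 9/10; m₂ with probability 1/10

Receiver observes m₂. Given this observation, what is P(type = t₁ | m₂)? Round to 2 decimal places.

P(m₂) = (2/3)·(2/5) + (1/3)·(1/10) = 3/10
P(t₁ | m₂) = ((2/3)·(2/5)) / (3/10) = (4/15) / (3/10) = 8/9

0.89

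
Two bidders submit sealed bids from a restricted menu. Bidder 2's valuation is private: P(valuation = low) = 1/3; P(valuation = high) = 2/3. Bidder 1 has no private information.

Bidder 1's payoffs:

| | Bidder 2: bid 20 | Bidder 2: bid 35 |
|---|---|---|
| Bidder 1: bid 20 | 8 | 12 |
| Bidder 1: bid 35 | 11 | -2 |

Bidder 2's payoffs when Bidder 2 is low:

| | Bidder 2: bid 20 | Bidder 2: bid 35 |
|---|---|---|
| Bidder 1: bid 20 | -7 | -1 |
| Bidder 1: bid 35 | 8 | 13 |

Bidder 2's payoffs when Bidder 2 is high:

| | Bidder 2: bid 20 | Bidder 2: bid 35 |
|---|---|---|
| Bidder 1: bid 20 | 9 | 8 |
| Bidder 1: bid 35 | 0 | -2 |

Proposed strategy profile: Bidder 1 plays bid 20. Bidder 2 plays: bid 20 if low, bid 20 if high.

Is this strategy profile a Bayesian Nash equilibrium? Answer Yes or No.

No

Bidder 1 plays bid 20: E[bid 20] = 1/3·(8) + 2/3·(8) = 8; E[bid 35] = 11. Not best-responding. ✗
Bidder 2 (valuation low), facing bid 20: bid 20 gives -7, bid 35 gives -1. Proposed bid 20 is not best — profitable deviation exists. ✗
Bidder 2 (valuation high), facing bid 20: bid 20 gives 9, bid 35 gives 8. Proposed bid 20 is best. ✓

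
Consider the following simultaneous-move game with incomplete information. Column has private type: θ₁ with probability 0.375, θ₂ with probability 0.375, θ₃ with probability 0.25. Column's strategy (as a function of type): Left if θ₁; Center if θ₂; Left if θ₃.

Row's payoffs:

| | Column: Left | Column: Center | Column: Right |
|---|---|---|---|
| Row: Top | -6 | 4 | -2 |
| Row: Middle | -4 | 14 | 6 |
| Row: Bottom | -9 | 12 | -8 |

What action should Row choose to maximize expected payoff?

E[Top] = 0.375·(-6) + 0.375·(4) + 0.25·(-6) = -2.25
E[Middle] = 0.375·(-4) + 0.375·(14) + 0.25·(-4) = 2.75
E[Bottom] = 0.375·(-9) + 0.375·(12) + 0.25·(-9) = -1.125
Best response: Middle (2.75 is the largest).

Middle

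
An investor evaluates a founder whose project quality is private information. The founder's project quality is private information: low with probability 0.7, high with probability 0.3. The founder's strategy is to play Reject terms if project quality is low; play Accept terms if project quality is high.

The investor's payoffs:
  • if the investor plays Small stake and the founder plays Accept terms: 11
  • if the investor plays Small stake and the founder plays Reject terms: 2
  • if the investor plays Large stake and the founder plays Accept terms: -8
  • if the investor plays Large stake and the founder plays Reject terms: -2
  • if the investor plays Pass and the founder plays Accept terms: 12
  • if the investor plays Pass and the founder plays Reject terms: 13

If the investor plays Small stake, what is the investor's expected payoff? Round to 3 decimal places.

Take the expectation over the founder's project quality, weighting each type's action by its prior probability.
E[Small stake] = 0.7·2 + 0.3·11 = 1.4 + 3.3 = 4.7

4.700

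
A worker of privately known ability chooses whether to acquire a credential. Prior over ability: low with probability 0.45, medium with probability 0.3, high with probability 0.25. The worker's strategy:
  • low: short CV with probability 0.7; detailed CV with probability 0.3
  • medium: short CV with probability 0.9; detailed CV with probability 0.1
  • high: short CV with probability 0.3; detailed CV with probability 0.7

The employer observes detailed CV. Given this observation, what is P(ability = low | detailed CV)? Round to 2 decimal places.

0.40

P(detailed CV) = 0.45·0.3 + 0.3·0.1 + 0.25·0.7 = 0.34
P(low | detailed CV) = (0.45·0.3) / 0.34 = 0.135 / 0.34 = 0.397059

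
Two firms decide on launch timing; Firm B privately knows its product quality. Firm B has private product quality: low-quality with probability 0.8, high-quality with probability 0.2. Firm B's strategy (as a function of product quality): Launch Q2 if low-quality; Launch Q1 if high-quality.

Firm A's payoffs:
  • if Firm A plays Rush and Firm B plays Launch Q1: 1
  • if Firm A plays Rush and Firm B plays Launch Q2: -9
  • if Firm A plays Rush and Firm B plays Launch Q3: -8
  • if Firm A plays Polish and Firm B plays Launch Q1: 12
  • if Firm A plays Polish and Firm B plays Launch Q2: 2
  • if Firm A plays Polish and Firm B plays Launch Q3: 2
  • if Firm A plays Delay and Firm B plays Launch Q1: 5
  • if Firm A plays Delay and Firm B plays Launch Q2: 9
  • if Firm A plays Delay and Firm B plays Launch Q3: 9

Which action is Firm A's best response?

Delay

Compute Firm A's expected payoff for each action, taking the expectation over Firm B's type.
E[Rush] = 0.8·(-9) + 0.2·(1) = -7
E[Polish] = 0.8·(2) + 0.2·(12) = 4
E[Delay] = 0.8·(9) + 0.2·(5) = 8.2
Best response: Delay (8.2 is the largest).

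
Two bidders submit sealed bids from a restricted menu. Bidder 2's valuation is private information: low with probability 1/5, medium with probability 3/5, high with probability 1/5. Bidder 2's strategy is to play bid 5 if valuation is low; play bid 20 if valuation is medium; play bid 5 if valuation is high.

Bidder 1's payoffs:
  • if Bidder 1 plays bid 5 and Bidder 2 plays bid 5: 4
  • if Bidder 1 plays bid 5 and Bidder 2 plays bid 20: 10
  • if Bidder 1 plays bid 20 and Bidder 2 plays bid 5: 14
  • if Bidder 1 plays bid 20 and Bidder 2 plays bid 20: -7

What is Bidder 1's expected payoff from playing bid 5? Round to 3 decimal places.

E[bid 5] = 1/5·4 + 3/5·10 + 1/5·4 = 4/5 + 6 + 4/5 = 38/5

7.600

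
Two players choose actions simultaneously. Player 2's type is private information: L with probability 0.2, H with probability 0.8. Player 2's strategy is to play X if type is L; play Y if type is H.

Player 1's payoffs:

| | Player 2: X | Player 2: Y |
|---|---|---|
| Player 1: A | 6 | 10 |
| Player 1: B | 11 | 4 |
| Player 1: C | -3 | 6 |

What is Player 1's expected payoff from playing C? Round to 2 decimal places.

4.20

E[C] = 0.2·(-3) + 0.8·6 = (-0.6) + 4.8 = 4.2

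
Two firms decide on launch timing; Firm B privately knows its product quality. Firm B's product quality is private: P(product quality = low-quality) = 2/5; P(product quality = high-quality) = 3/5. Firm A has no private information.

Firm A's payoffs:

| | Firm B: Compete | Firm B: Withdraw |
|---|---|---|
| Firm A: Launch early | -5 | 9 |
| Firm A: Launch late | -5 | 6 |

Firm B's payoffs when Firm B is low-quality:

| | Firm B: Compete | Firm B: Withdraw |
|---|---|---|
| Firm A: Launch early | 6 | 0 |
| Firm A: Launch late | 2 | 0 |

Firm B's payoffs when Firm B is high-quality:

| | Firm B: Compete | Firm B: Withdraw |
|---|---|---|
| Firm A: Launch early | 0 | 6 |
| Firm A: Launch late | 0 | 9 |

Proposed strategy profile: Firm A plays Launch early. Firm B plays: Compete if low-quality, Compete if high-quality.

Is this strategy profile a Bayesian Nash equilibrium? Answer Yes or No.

No

A profile is a BNE iff every type of every player is best-responding given beliefs about the other side.
Firm A plays Launch early: E[Launch early] = 2/5·(-5) + 3/5·(-5) = -5; E[Launch late] = -5. Best-responding. ✓
Firm B (product quality low-quality), facing Launch early: Compete gives 6, Withdraw gives 0. Proposed Compete is best. ✓
Firm B (product quality high-quality), facing Launch early: Compete gives 0, Withdraw gives 6. Proposed Compete is not best — profitable deviation exists. ✗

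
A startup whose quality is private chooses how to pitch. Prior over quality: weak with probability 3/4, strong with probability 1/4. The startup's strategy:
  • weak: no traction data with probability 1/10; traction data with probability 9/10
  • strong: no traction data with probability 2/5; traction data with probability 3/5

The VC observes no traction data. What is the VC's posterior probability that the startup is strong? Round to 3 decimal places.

0.571

P(no traction data) = (3/4)·(1/10) + (1/4)·(2/5) = 7/40
P(strong | no traction data) = ((1/4)·(2/5)) / (7/40) = (1/10) / (7/40) = 4/7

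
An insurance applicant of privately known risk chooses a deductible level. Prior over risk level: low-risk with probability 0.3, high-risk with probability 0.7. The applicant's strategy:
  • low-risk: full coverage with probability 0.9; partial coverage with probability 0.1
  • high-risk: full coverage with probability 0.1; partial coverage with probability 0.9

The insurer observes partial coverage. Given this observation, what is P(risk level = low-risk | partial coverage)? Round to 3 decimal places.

P(partial coverage) = 0.3·0.1 + 0.7·0.9 = 0.66
P(low-risk | partial coverage) = (0.3·0.1) / 0.66 = 0.03 / 0.66 = 0.0454545

0.045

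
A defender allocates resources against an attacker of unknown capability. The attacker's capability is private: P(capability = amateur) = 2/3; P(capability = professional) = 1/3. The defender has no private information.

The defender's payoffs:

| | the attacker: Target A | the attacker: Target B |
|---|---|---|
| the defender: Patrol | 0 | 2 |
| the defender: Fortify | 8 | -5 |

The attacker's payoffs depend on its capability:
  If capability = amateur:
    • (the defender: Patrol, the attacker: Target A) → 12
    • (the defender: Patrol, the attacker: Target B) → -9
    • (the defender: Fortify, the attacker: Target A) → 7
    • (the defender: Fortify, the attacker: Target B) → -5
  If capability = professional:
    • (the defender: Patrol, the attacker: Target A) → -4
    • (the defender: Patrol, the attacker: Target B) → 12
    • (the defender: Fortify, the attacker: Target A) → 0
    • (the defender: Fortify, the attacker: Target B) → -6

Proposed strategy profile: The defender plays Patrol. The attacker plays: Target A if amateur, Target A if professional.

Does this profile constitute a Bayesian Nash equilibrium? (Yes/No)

The defender plays Patrol: E[Patrol] = 2/3·(0) + 1/3·(0) = 0; E[Fortify] = 8. Not best-responding. ✗
The attacker (capability amateur), facing Patrol: Target A gives 12, Target B gives -9. Proposed Target A is best. ✓
The attacker (capability professional), facing Patrol: Target A gives -4, Target B gives 12. Proposed Target A is not best — profitable deviation exists. ✗

No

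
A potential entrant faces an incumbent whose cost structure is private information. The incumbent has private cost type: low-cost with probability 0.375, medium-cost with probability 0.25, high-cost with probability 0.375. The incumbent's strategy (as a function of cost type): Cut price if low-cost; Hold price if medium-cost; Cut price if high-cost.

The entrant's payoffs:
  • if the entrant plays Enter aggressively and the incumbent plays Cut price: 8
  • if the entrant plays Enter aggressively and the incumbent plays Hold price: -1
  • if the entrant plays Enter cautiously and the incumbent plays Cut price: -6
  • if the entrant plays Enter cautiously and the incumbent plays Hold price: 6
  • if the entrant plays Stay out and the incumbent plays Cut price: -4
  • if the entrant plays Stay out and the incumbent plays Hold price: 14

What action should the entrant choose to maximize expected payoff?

E[Enter aggressively] = 0.375·(8) + 0.25·(-1) + 0.375·(8) = 5.75
E[Enter cautiously] = 0.375·(-6) + 0.25·(6) + 0.375·(-6) = -3
E[Stay out] = 0.375·(-4) + 0.25·(14) + 0.375·(-4) = 0.5
Best response: Enter aggressively (5.75 is the largest).

Enter aggressively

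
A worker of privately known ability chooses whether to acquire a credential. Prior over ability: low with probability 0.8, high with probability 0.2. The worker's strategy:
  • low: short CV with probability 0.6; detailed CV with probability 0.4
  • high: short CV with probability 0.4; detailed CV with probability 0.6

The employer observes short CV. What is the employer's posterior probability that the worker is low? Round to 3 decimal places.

0.857

P(short CV) = 0.8·0.6 + 0.2·0.4 = 0.56
P(low | short CV) = (0.8·0.6) / 0.56 = 0.48 / 0.56 = 0.857143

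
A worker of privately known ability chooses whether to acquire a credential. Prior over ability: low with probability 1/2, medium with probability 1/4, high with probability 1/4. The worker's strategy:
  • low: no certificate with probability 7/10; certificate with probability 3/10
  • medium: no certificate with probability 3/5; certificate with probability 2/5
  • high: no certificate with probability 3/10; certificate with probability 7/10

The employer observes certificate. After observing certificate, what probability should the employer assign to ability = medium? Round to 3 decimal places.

0.235

P(certificate) = (1/2)·(3/10) + (1/4)·(2/5) + (1/4)·(7/10) = 17/40
P(medium | certificate) = ((1/4)·(2/5)) / (17/40) = (1/10) / (17/40) = 4/17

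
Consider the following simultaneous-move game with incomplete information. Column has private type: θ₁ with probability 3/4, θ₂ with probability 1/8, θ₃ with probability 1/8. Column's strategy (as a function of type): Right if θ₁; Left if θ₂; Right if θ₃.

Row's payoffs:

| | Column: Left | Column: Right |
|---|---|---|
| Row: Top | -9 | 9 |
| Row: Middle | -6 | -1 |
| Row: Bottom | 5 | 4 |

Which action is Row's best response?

Compute Row's expected payoff for each action, taking the expectation over Column's type.
E[Top] = 3/4·(9) + 1/8·(-9) + 1/8·(9) = 27/4
E[Middle] = 3/4·(-1) + 1/8·(-6) + 1/8·(-1) = -13/8
E[Bottom] = 3/4·(4) + 1/8·(5) + 1/8·(4) = 33/8
Best response: Top (27/4 is the largest).

Top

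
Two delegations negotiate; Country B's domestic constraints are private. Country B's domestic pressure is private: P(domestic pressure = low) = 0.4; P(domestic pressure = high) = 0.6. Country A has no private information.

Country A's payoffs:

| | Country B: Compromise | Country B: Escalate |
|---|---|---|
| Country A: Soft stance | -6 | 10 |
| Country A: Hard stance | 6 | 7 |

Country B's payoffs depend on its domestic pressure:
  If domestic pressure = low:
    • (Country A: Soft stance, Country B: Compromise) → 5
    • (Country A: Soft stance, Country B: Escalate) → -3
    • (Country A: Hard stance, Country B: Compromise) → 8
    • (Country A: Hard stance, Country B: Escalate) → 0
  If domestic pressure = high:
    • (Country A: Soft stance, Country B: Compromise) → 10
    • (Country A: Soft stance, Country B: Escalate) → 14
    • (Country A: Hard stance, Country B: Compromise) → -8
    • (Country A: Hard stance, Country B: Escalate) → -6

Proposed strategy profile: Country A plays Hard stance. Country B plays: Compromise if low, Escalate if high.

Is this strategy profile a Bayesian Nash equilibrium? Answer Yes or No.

Yes

Country A plays Hard stance: E[Hard stance] = 0.4·(6) + 0.6·(7) = 6.6; E[Soft stance] = 3.6. Best-responding. ✓
Country B (domestic pressure low), facing Hard stance: Compromise gives 8, Escalate gives 0. Proposed Compromise is best. ✓
Country B (domestic pressure high), facing Hard stance: Compromise gives -8, Escalate gives -6. Proposed Escalate is best. ✓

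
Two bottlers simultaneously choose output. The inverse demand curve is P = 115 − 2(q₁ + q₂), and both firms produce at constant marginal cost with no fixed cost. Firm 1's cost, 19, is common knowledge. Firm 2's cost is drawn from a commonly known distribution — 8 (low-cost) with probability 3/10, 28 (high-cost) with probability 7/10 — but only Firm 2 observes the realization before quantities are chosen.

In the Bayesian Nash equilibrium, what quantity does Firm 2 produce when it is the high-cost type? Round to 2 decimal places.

13.50

Firm 2 with cost c maximizes (115 − 2(q₁+q₂) − c)·q₂, giving q₂(c) = (115 − c − 2q₁)/4.
E[c₂] = 3/10·8 + 7/10·28 = 22
Firm 1's FOC against E[q₂] yields q₁ = (115 − 2·19 + E[c₂])/6 = (115 − 38 + 22)/6 = 16.5.
q₂(high-cost) = (115 − 28 − 2·16.5)/4 = 13.5.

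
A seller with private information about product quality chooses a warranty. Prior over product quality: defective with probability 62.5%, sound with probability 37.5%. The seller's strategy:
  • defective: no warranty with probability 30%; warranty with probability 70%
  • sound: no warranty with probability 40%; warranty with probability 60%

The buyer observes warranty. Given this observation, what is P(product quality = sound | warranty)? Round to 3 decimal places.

0.340

P(warranty) = 0.625·0.7 + 0.375·0.6 = 0.6625
P(sound | warranty) = (0.375·0.6) / 0.6625 = 0.225 / 0.6625 = 0.339623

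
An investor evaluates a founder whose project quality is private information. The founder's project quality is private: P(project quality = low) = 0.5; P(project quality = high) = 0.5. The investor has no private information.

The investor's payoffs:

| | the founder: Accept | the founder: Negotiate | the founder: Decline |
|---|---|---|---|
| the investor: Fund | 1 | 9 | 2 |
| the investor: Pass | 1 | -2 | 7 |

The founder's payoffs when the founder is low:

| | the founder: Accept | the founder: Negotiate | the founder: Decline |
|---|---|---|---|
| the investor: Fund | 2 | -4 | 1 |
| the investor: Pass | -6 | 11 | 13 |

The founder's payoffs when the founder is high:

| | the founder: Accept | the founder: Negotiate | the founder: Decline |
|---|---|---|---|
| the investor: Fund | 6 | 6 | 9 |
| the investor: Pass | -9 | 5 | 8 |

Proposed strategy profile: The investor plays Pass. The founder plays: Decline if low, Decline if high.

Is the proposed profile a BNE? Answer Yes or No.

The investor plays Pass: E[Pass] = 0.5·(7) + 0.5·(7) = 7; E[Fund] = 2. Best-responding. ✓
The founder (project quality low), facing Pass: Accept gives -6, Negotiate gives 11, Decline gives 13. Proposed Decline is best. ✓
The founder (project quality high), facing Pass: Accept gives -9, Negotiate gives 5, Decline gives 8. Proposed Decline is best. ✓

Yes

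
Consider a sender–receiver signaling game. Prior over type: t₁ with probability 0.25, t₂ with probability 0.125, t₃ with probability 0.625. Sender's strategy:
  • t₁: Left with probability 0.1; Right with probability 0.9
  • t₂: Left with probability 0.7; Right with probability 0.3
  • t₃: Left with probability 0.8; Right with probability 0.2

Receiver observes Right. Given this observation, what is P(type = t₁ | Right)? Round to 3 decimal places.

P(Right) = 0.25·0.9 + 0.125·0.3 + 0.625·0.2 = 0.3875
P(t₁ | Right) = (0.25·0.9) / 0.3875 = 0.225 / 0.3875 = 0.580645

0.581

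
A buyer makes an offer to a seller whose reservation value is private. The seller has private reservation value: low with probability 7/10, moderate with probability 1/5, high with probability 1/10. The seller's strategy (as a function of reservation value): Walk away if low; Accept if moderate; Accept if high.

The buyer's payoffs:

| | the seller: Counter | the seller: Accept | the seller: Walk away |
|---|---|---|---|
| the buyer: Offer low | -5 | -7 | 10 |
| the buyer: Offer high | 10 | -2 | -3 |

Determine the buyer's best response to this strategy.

Offer low

E[Offer low] = 7/10·(10) + 1/5·(-7) + 1/10·(-7) = 49/10
E[Offer high] = 7/10·(-3) + 1/5·(-2) + 1/10·(-2) = -27/10
Best response: Offer low (49/10 is the largest).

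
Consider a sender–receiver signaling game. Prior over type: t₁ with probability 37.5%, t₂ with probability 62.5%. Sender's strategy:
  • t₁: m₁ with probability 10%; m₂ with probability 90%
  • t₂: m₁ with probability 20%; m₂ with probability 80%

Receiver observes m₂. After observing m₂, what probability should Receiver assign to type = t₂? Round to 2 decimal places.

0.60

P(m₂) = 0.375·0.9 + 0.625·0.8 = 0.8375
P(t₂ | m₂) = (0.625·0.8) / 0.8375 = 0.5 / 0.8375 = 0.597015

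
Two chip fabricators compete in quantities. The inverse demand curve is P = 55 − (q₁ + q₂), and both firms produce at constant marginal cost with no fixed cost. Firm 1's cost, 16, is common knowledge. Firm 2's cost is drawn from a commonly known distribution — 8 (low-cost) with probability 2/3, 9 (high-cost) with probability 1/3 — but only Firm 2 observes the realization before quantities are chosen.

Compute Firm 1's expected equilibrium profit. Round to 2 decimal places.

109.09

Type-c best response for Firm 2: q₂(c) = (55 − c)/2 − q₁/2.
Firm 1 maximizes expected profit; its first-order condition is 55 − 2q₁ − E[q₂] − 16 = 0.
Substituting E[q₂] and solving: E[c₂] = 8.33333, so q₁ = (55 − 2·16 + 8.33333)/3 = 10.4444.
E[P] = 55 − (q₁ + E[q₂]) = 26.4444; Firm 1's expected profit = (E[P] − 16)·q₁ = (26.4444 − 16)·10.4444 = 109.086.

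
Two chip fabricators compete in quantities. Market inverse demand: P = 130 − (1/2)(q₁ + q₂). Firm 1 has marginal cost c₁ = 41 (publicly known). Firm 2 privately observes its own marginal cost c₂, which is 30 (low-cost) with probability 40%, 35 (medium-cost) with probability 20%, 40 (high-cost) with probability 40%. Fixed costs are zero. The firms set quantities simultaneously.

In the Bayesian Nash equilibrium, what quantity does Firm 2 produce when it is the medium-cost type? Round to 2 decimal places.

67.33

Type-c best response for Firm 2: q₂(c) = (130 − c) − q₁/2.
Firm 1 maximizes expected profit; its first-order condition is 130 − q₁ − (1/2)E[q₂] − 41 = 0.
Substituting E[q₂] and solving: E[c₂] = 35, so q₁ = (130 − 2·41 + 35)/(3/2) = 55.3333.
q₂(medium-cost) = (130 − 35 − (1/2)·55.3333) = 67.3333.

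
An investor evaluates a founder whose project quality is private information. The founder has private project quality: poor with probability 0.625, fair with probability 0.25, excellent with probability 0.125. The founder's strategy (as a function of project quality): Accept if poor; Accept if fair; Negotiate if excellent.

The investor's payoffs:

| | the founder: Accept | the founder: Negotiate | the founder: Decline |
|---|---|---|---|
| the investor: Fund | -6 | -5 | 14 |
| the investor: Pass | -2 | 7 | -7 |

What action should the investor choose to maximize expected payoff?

E[Fund] = 0.625·(-6) + 0.25·(-6) + 0.125·(-5) = -5.875
E[Pass] = 0.625·(-2) + 0.25·(-2) + 0.125·(7) = -0.875
Best response: Pass (-0.875 is the largest).

Pass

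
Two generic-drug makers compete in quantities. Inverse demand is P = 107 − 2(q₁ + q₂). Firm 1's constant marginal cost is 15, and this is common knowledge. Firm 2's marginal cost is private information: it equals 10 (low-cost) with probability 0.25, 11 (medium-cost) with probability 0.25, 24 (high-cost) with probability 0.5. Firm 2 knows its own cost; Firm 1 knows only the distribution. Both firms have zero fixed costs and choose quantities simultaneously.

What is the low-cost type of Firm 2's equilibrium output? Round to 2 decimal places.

Firm 2 with cost c maximizes (107 − 2(q₁+q₂) − c)·q₂, giving q₂(c) = (107 − c − 2q₁)/4.
E[c₂] = 0.25·10 + 0.25·11 + 0.5·24 = 17.25
Firm 1's FOC against E[q₂] yields q₁ = (107 − 2·15 + E[c₂])/6 = (107 − 30 + 17.25)/6 = 15.7083.
q₂(low-cost) = (107 − 10 − 2·15.7083)/4 = 16.3958.

16.40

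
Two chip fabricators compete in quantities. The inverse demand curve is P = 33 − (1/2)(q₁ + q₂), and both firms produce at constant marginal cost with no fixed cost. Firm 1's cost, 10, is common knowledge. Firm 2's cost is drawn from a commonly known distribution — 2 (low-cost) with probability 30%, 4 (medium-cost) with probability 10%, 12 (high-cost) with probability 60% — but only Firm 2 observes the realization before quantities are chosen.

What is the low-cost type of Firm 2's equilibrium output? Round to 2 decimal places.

Each type of Firm 2 best-responds to q₁; Firm 1 best-responds to the expected q₂ over Firm 2's types.
Firm 2 with cost c maximizes (33 − (1/2)(q₁+q₂) − c)·q₂, giving q₂(c) = (33 − c − (1/2)q₁).
E[c₂] = 0.3·2 + 0.1·4 + 0.6·12 = 8.2
Firm 1's FOC against E[q₂] yields q₁ = (33 − 2·10 + E[c₂])/(3/2) = (33 − 20 + 8.2)/(3/2) = 14.1333.
q₂(low-cost) = (33 − 2 − (1/2)·14.1333) = 23.9333.

23.93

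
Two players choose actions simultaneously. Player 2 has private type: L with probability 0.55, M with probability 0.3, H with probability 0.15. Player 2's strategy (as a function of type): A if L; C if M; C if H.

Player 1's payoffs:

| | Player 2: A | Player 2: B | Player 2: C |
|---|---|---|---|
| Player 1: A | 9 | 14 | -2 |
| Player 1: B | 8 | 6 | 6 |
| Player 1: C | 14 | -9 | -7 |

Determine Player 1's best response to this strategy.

E[A] = 0.55·(9) + 0.3·(-2) + 0.15·(-2) = 4.05
E[B] = 0.55·(8) + 0.3·(6) + 0.15·(6) = 7.1
E[C] = 0.55·(14) + 0.3·(-7) + 0.15·(-7) = 4.55
Best response: B (7.1 is the largest).

B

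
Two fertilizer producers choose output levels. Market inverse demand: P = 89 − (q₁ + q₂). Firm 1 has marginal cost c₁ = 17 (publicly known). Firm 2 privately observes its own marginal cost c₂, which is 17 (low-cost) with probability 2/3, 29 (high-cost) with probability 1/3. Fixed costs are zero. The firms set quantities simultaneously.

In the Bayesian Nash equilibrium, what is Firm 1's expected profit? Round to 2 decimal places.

641.78

Type-c best response for Firm 2: q₂(c) = (89 − c)/2 − q₁/2.
Firm 1 maximizes expected profit; its first-order condition is 89 − 2q₁ − E[q₂] − 17 = 0.
Substituting E[q₂] and solving: E[c₂] = 21, so q₁ = (89 − 2·17 + 21)/3 = 25.3333.
E[P] = 89 − (q₁ + E[q₂]) = 42.3333; Firm 1's expected profit = (E[P] − 17)·q₁ = (42.3333 − 17)·25.3333 = 641.778.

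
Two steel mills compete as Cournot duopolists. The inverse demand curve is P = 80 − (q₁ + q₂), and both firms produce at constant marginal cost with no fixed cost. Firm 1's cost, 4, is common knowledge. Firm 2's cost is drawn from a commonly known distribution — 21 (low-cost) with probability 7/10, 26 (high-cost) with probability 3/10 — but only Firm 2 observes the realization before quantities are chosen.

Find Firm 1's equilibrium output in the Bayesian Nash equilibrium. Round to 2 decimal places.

Type-c best response for Firm 2: q₂(c) = (80 − c)/2 − q₁/2.
Firm 1 maximizes expected profit; its first-order condition is 80 − 2q₁ − E[q₂] − 4 = 0.
Substituting E[q₂] and solving: E[c₂] = 22.5, so q₁ = (80 − 2·4 + 22.5)/3 = 31.5.

31.50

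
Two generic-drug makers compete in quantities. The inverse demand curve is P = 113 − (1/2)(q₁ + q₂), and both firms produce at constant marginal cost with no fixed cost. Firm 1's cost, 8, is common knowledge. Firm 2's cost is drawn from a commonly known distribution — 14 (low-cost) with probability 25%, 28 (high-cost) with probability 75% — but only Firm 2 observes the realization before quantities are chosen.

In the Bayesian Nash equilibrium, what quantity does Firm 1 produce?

Firm 2 with cost c maximizes (113 − (1/2)(q₁+q₂) − c)·q₂, giving q₂(c) = (113 − c − (1/2)q₁).
E[c₂] = 0.25·14 + 0.75·28 = 24.5
Firm 1's FOC against E[q₂] yields q₁ = (113 − 2·8 + E[c₂])/(3/2) = (113 − 16 + 24.5)/(3/2) = 81.

81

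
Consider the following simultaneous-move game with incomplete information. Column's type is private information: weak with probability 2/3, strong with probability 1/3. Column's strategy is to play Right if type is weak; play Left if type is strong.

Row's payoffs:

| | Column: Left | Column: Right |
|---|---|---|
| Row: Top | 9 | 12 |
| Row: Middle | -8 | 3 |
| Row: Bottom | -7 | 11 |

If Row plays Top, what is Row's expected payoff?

11

E[Top] = 2/3·12 + 1/3·9 = 8 + 3 = 11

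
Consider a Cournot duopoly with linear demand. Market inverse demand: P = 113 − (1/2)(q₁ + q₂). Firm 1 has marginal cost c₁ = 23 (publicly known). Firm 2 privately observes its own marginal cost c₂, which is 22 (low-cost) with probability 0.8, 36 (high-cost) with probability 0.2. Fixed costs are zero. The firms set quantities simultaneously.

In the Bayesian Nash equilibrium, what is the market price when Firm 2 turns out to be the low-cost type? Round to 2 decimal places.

Type-c best response for Firm 2: q₂(c) = (113 − c) − q₁/2.
Firm 1 maximizes expected profit; its first-order condition is 113 − q₁ − (1/2)E[q₂] − 23 = 0.
Substituting E[q₂] and solving: E[c₂] = 24.8, so q₁ = (113 − 2·23 + 24.8)/(3/2) = 61.2.
q₂(low-cost) = 60.4, so P = 113 − (1/2)·(61.2 + 60.4) = 52.2.

52.20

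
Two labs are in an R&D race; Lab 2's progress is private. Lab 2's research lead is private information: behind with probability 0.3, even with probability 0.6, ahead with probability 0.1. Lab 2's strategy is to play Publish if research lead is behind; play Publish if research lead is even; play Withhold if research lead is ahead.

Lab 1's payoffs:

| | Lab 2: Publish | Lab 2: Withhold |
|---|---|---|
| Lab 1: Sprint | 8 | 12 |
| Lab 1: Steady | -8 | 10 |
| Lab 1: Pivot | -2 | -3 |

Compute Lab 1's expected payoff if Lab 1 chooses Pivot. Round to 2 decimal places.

E[Pivot] = 0.3·(-2) + 0.6·(-2) + 0.1·(-3) = (-0.6) + (-1.2) + (-0.3) = -2.1

-2.10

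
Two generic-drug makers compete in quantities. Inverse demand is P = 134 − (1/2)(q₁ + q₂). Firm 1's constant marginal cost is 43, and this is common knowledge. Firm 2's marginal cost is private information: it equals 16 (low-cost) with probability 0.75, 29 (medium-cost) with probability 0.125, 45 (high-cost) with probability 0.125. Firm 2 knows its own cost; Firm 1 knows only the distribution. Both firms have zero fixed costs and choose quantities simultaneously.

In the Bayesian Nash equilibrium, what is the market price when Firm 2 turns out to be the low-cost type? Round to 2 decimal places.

63.46

Each type of Firm 2 best-responds to q₁; Firm 1 best-responds to the expected q₂ over Firm 2's types.
Firm 2 with cost c maximizes (134 − (1/2)(q₁+q₂) − c)·q₂, giving q₂(c) = (134 − c − (1/2)q₁).
E[c₂] = 0.75·16 + 0.125·29 + 0.125·45 = 21.25
Firm 1's FOC against E[q₂] yields q₁ = (134 − 2·43 + E[c₂])/(3/2) = (134 − 86 + 21.25)/(3/2) = 46.1667.
q₂(low-cost) = 94.9167, so P = 134 − (1/2)·(46.1667 + 94.9167) = 63.4583.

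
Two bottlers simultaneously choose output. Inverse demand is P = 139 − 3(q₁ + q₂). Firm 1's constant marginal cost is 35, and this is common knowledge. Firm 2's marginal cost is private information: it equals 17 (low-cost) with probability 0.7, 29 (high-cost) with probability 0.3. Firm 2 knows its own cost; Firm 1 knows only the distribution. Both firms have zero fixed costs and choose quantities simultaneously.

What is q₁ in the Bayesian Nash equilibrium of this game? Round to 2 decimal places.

Type-c best response for Firm 2: q₂(c) = (139 − c)/6 − q₁/2.
Firm 1 maximizes expected profit; its first-order condition is 139 − 6q₁ − 3E[q₂] − 35 = 0.
Substituting E[q₂] and solving: E[c₂] = 20.6, so q₁ = (139 − 2·35 + 20.6)/9 = 9.95556.

9.96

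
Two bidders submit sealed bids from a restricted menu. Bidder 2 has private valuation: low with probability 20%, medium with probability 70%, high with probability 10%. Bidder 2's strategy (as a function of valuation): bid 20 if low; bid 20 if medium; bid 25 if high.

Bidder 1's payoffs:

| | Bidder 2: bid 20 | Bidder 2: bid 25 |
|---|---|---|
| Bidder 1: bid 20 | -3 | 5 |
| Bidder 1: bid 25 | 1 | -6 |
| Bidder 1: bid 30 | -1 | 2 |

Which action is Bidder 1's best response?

E[bid 20] = 0.2·(-3) + 0.7·(-3) + 0.1·(5) = -2.2
E[bid 25] = 0.2·(1) + 0.7·(1) + 0.1·(-6) = 0.3
E[bid 30] = 0.2·(-1) + 0.7·(-1) + 0.1·(2) = -0.7
Best response: bid 25 (0.3 is the largest).

bid 25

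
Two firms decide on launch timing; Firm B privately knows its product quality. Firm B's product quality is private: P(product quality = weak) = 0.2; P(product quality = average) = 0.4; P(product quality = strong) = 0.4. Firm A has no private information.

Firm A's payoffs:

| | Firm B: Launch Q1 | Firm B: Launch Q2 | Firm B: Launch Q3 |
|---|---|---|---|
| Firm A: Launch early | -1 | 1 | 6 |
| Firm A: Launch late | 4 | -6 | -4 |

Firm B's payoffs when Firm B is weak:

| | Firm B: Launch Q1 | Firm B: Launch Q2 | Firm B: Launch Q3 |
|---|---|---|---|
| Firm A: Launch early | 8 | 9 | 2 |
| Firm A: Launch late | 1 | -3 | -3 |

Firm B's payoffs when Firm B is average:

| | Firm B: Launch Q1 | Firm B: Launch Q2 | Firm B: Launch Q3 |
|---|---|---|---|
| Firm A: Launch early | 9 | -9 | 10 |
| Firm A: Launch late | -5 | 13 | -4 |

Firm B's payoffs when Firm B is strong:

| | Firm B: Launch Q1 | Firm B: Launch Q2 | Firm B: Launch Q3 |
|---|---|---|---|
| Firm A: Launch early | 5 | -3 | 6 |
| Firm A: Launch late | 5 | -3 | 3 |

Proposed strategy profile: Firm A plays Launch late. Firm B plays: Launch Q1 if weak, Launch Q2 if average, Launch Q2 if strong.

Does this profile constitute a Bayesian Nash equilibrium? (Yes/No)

Firm A plays Launch late: E[Launch late] = 0.2·(4) + 0.4·(-6) + 0.4·(-6) = -4; E[Launch early] = 0.6. Not best-responding. ✗
Firm B (product quality weak), facing Launch late: Launch Q1 gives 1, Launch Q2 gives -3, Launch Q3 gives -3. Proposed Launch Q1 is best. ✓
Firm B (product quality average), facing Launch late: Launch Q1 gives -5, Launch Q2 gives 13, Launch Q3 gives -4. Proposed Launch Q2 is best. ✓
Firm B (product quality strong), facing Launch late: Launch Q1 gives 5, Launch Q2 gives -3, Launch Q3 gives 3. Proposed Launch Q2 is not best — profitable deviation exists. ✗

No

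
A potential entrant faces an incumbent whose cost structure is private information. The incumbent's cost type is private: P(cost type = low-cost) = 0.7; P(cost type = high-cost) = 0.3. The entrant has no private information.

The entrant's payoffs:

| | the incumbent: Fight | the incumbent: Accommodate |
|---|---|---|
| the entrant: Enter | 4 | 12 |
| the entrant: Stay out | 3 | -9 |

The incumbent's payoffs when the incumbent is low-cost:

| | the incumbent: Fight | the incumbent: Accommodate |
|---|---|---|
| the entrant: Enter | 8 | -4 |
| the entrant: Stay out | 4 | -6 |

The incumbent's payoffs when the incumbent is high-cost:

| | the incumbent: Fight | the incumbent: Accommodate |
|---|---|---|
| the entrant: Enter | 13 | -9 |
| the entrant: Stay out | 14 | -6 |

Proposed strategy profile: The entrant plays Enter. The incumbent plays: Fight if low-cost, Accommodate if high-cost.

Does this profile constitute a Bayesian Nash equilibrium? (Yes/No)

No

A profile is a BNE iff every type of every player is best-responding given beliefs about the other side.
The entrant plays Enter: E[Enter] = 0.7·(4) + 0.3·(12) = 6.4; E[Stay out] = -0.6. Best-responding. ✓
The incumbent (cost type low-cost), facing Enter: Fight gives 8, Accommodate gives -4. Proposed Fight is best. ✓
The incumbent (cost type high-cost), facing Enter: Fight gives 13, Accommodate gives -9. Proposed Accommodate is not best — profitable deviation exists. ✗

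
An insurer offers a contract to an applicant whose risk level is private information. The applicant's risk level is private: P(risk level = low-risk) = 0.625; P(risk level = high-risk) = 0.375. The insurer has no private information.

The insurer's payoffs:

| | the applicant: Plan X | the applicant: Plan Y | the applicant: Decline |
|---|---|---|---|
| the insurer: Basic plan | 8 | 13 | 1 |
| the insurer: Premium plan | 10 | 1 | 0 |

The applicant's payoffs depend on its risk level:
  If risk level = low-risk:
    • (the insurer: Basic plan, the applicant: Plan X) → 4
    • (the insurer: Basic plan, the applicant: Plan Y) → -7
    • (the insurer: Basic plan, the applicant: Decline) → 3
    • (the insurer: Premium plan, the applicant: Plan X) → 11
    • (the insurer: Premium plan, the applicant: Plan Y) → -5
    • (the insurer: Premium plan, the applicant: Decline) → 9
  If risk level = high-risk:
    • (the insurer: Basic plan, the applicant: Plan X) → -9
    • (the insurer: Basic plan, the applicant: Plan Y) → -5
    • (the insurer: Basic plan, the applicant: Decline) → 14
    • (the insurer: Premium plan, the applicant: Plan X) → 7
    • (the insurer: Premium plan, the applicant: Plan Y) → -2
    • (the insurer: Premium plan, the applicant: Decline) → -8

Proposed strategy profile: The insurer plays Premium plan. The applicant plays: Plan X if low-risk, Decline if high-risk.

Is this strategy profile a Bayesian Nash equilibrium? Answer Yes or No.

The insurer plays Premium plan: E[Premium plan] = 0.625·(10) + 0.375·(0) = 6.25; E[Basic plan] = 5.375. Best-responding. ✓
The applicant (risk level low-risk), facing Premium plan: Plan X gives 11, Plan Y gives -5, Decline gives 9. Proposed Plan X is best. ✓
The applicant (risk level high-risk), facing Premium plan: Plan X gives 7, Plan Y gives -2, Decline gives -8. Proposed Decline is not best — profitable deviation exists. ✗

No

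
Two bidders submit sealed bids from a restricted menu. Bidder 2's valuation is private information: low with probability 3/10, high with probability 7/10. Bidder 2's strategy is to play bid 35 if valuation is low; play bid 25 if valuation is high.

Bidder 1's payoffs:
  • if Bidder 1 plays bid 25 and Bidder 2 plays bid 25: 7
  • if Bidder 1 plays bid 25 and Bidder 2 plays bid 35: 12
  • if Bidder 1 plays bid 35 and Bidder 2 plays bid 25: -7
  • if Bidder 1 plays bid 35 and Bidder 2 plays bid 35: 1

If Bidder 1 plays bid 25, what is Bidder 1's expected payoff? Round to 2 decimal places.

8.50

E[bid 25] = 3/10·12 + 7/10·7 = 18/5 + 49/10 = 17/2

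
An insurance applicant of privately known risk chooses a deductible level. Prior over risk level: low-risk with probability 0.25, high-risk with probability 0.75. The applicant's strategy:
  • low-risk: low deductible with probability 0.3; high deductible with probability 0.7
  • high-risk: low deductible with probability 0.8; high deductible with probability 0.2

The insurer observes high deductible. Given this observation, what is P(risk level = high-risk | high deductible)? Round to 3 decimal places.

Apply Bayes' rule using the sender's strategy as the likelihood.
P(high deductible) = 0.25·0.7 + 0.75·0.2 = 0.325
P(high-risk | high deductible) = (0.75·0.2) / 0.325 = 0.15 / 0.325 = 0.461538

0.462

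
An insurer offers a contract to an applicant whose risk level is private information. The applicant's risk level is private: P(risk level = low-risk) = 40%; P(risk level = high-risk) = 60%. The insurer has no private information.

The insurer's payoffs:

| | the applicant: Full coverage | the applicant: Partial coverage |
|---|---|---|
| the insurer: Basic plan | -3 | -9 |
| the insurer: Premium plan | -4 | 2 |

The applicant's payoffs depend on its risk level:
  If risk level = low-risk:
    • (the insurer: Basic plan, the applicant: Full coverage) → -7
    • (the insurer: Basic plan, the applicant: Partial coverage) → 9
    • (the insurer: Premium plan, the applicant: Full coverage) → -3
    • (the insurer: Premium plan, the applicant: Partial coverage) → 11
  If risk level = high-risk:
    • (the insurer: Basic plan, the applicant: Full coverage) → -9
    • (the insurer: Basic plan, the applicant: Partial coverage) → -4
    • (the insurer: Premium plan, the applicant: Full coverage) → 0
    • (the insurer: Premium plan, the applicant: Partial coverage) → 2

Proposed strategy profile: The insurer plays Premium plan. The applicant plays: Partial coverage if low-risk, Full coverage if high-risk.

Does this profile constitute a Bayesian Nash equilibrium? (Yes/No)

A profile is a BNE iff every type of every player is best-responding given beliefs about the other side.
The insurer plays Premium plan: E[Premium plan] = 0.4·(2) + 0.6·(-4) = -1.6; E[Basic plan] = -5.4. Best-responding. ✓
The applicant (risk level low-risk), facing Premium plan: Full coverage gives -3, Partial coverage gives 11. Proposed Partial coverage is best. ✓
The applicant (risk level high-risk), facing Premium plan: Full coverage gives 0, Partial coverage gives 2. Proposed Full coverage is not best — profitable deviation exists. ✗

No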